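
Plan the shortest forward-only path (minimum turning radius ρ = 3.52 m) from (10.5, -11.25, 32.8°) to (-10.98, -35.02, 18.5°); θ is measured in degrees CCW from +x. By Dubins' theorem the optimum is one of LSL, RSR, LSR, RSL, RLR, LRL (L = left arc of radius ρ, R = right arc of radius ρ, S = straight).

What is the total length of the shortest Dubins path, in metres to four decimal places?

51.8303 m

Let ψ = atan2(Δy, Δx) = atan2(-23.77, -21.48) = -132.1029° be the start→goal bearing.
Normalize: d = |goal − start| / ρ = 32.037530/3.52 = 9.101571, α = (θ_start − ψ) mod 360° = 164.9029° = 2.878098 rad, β = (θ_goal − ψ) mod 360° = 150.6029° = 2.628516 rad.
Common terms: sin α = 0.260456, cos α = -0.965486, sin β = 0.490860, cos β = -0.871238, cos(α−β) = 0.969016, d² = 82.838593. Work in radians in the unit-radius frame; every candidate has L = ρ·(t + p + q).
LSL: p² = 2 + d² − 2cos(α−β) + 2d(sin α − sin β) = 78.706485; p = √p² = 8.871668; φ = atan2(cos β − cos α, d + sin α − sin β) = 0.010624 rad; t = (φ − α) mod 2π = 3.415711 rad, q = (β − φ) mod 2π = 2.617892 rad → L = 3.52·(3.415711 + 8.871668 + 2.617892) = 3.52·14.905271 = 52.466553 m
RSR: p² = 2 + d² − 2cos(α−β) + 2d(sin β − sin α) = 87.094637; p = √p² = 9.332451; φ = atan2(cos α − cos β, d − sin α + sin β) = -0.010099 rad; t = (α − φ) mod 2π = 2.888197 rad, q = (φ − β) mod 2π = 3.644570 rad → L = 3.52·(2.888197 + 9.332451 + 3.644570) = 3.52·15.865218 = 55.845568 m
LSR: p² = d² − 2 + 2cos(α−β) + 2d(sin α + sin β) = 96.452945; p = √p² = 9.821046; φ = atan2(−cos α − cos β, d + sin α + sin β) − atan2(−2, p) = 0.385197 rad; t = (φ − α) mod 2π = 3.790284 rad, q = (φ − β) mod 2π = 4.039866 rad → L = 3.52·(3.790284 + 9.821046 + 4.039866) = 3.52·17.651196 = 62.132211 m
RSL: p² = d² − 2 + 2cos(α−β) − 2d(sin α + sin β) = 69.100303; p = √p² = 8.312659; φ = atan2(cos α + cos β, d − sin α − sin β) − atan2(2, p) = -0.452622 rad; t = (α − φ) mod 2π = 3.330720 rad, q = (β − φ) mod 2π = 3.081137 rad → L = 3.52·(3.330720 + 8.312659 + 3.081137) = 3.52·14.724516 = 51.830297 m
RLR: c = (6 − d² + 2cos(α−β) + 2d(sin α − sin β))/8 = -9.886830, |c| > 1 → infeasible
LRL: c = (6 − d² + 2cos(α−β) − 2d(sin α − sin β))/8 = -8.838311, |c| > 1 → infeasible
Shortest: RSL with L = 51.830297 m ≈ 51.8303 m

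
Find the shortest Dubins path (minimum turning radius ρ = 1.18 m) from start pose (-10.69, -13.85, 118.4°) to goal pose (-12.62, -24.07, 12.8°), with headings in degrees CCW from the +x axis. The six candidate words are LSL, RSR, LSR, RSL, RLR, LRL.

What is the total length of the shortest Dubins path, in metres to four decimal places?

13.8253 m

Let ψ = atan2(Δy, Δx) = atan2(-10.22, -1.93) = -100.6941° be the start→goal bearing.
Normalize: d = |goal − start| / ρ = 10.400639/1.18 = 8.814101, α = (θ_start − ψ) mod 360° = 219.0941° = 3.823914 rad, β = (θ_goal − ψ) mod 360° = 113.4941° = 1.980846 rad.
Common terms: sin α = -0.630596, cos α = -0.776111, sin β = 0.917101, cos β = -0.398655, cos(α−β) = -0.268920, d² = 77.688380. Work in radians in the unit-radius frame; every candidate has L = ρ·(t + p + q).
LSL: p² = 2 + d² − 2cos(α−β) + 2d(sin α − sin β) = 52.943103; p = √p² = 7.276201; φ = atan2(cos β − cos α, d + sin α − sin β) = 0.051899 rad; t = (φ − α) mod 2π = 2.511171 rad, q = (β − φ) mod 2π = 1.928947 rad → L = 1.18·(2.511171 + 7.276201 + 1.928947) = 1.18·11.716319 = 13.825256 m
RSR: p² = 2 + d² − 2cos(α−β) + 2d(sin β − sin α) = 107.509336; p = √p² = 10.368671; φ = atan2(cos α − cos β, d − sin α + sin β) = -0.036412 rad; t = (α − φ) mod 2π = 3.860325 rad, q = (φ − β) mod 2π = 4.265928 rad → L = 1.18·(3.860325 + 10.368671 + 4.265928) = 1.18·18.494924 = 21.824010 m
LSR: p² = d² − 2 + 2cos(α−β) + 2d(sin α + sin β) = 80.201111; p = √p² = 8.955507; φ = atan2(−cos α − cos β, d + sin α + sin β) − atan2(−2, p) = 0.348097 rad; t = (φ − α) mod 2π = 2.807369 rad, q = (φ − β) mod 2π = 4.650437 rad → L = 1.18·(2.807369 + 8.955507 + 4.650437) = 1.18·16.413313 = 19.367710 m
RSL: p² = d² − 2 + 2cos(α−β) − 2d(sin α + sin β) = 70.099970; p = √p² = 8.372572; φ = atan2(cos α + cos β, d − sin α − sin β) − atan2(2, p) = -0.371380 rad; t = (α − φ) mod 2π = 4.195294 rad, q = (β − φ) mod 2π = 2.352226 rad → L = 1.18·(4.195294 + 8.372572 + 2.352226) = 1.18·14.920092 = 17.605708 m
RLR: c = (6 − d² + 2cos(α−β) + 2d(sin α − sin β))/8 = -12.438667, |c| > 1 → infeasible
LRL: c = (6 − d² + 2cos(α−β) − 2d(sin α − sin β))/8 = -5.617888, |c| > 1 → infeasible
Shortest: LSL with L = 13.825256 m ≈ 13.8253 m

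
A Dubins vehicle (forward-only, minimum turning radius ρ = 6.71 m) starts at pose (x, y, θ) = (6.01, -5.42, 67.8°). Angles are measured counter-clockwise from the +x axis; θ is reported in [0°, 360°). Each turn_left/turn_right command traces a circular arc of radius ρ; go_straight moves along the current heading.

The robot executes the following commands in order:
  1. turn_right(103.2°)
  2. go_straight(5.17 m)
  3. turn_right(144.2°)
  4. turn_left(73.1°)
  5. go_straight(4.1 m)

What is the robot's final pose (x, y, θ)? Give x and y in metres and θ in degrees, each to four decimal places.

set_pose: (x, y, θ) = (6.0100, -5.4200, 67.8000°), ρ = 6.71
turn_right(103.2°): centre at ρ to the right, rotate −103.2° → (16.1096, -2.4858, -35.4000° ≡ 324.6000°)
go_straight(5.17): x += 5.17·cos θ, y += 5.17·sin θ → (20.3238, -5.4807, 324.6000°)
turn_right(144.2°): centre at ρ to the right, rotate −144.2° → (16.4836, -17.6600, 180.4000°)
turn_left(73.1°): centre at ρ to the left, rotate +73.1° → (10.0968, -22.4641, 253.5000°)
go_straight(4.1): x += 4.1·cos θ, y += 4.1·sin θ → (8.9323, -26.3953, 253.5000°)

(8.9323, -26.3953, 253.5000°)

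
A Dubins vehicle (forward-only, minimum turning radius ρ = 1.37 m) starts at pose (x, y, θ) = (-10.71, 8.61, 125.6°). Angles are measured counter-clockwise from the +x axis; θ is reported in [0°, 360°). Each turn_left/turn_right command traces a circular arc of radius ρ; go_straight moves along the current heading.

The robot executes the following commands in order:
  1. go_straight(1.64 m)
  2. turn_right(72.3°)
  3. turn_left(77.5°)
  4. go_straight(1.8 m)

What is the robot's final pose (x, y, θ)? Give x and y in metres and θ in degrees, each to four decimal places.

set_pose: (x, y, θ) = (-10.7100, 8.6100, 125.6000°), ρ = 1.37
go_straight(1.64): x += 1.64·cos θ, y += 1.64·sin θ → (-11.6647, 9.9435, 125.6000°)
turn_right(72.3°): centre at ρ to the right, rotate −72.3° → (-11.6492, 11.5597, 53.3000°)
turn_left(77.5°): centre at ρ to the left, rotate +77.5° → (-11.7105, 13.2737, 130.8000°)
go_straight(1.8): x += 1.8·cos θ, y += 1.8·sin θ → (-12.8867, 14.6363, 130.8000°)

(-12.8867, 14.6363, 130.8000°)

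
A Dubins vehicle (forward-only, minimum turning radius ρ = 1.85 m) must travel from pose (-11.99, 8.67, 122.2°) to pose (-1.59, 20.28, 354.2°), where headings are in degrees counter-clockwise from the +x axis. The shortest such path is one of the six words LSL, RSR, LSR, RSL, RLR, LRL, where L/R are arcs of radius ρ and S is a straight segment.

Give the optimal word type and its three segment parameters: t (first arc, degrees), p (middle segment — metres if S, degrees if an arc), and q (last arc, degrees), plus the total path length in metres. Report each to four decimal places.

RSR: t = 76.7528°, p = 12.3261 m, q = 51.2472°, L = 16.4591 m

Let ψ = atan2(Δy, Δx) = atan2(11.61, 10.40) = 48.1467° be the start→goal bearing.
Normalize: d = |goal − start| / ρ = 15.586921/1.85 = 8.425363, α = (θ_start − ψ) mod 360° = 74.0533° = 1.292474 rad, β = (θ_goal − ψ) mod 360° = 306.0533° = 5.341638 rad.
Common terms: sin α = 0.961518, cos α = 0.274742, sin β = -0.808470, cos β = 0.588538, cos(α−β) = -0.615661, d² = 70.986735. Work in radians in the unit-radius frame; every candidate has L = ρ·(t + p + q).
LSL: p² = 2 + d² − 2cos(α−β) + 2d(sin α − sin β) = 104.043629; p = √p² = 10.200178; φ = atan2(cos β − cos α, d + sin α − sin β) = 0.030769 rad; t = (φ − α) mod 2π = 5.021479 rad, q = (β − φ) mod 2π = 5.310870 rad → L = 1.85·(5.021479 + 10.200178 + 5.310870) = 1.85·20.532527 = 37.985175 m
RSR: p² = 2 + d² − 2cos(α−β) + 2d(sin β − sin α) = 44.392487; p = √p² = 6.662769; φ = atan2(cos α − cos β, d − sin α + sin β) = -0.047114 rad; t = (α − φ) mod 2π = 1.339589 rad, q = (φ − β) mod 2π = 0.894433 rad → L = 1.85·(1.339589 + 6.662769 + 0.894433) = 1.85·8.896790 = 16.459062 m
LSR: p² = d² − 2 + 2cos(α−β) + 2d(sin α + sin β) = 70.334387; p = √p² = 8.386560; φ = atan2(−cos α − cos β, d + sin α + sin β) − atan2(−2, p) = 0.133808 rad; t = (φ − α) mod 2π = 5.124519 rad, q = (φ − β) mod 2π = 1.075355 rad → L = 1.85·(5.124519 + 8.386560 + 1.075355) = 1.85·14.586433 = 26.984902 m
RSL: p² = d² − 2 + 2cos(α−β) − 2d(sin α + sin β) = 65.176437; p = √p² = 8.073192; φ = atan2(cos α + cos β, d − sin α − sin β) − atan2(2, p) = -0.138863 rad; t = (α − φ) mod 2π = 1.431337 rad, q = (β − φ) mod 2π = 5.480501 rad → L = 1.85·(1.431337 + 8.073192 + 5.480501) = 1.85·14.985031 = 27.722307 m
RLR: c = (6 − d² + 2cos(α−β) + 2d(sin α − sin β))/8 = -4.549061, |c| > 1 → infeasible
LRL: c = (6 − d² + 2cos(α−β) − 2d(sin α − sin β))/8 = -12.005454, |c| > 1 → infeasible
Shortest: RSR with L = 16.459062 m ≈ 16.4591 m
Convert RSR to answer units (arcs ×180/π): t = 1.339589·180/π = 76.7528°, p = ρ·p = 1.85·6.662769 = 12.3261 m, q = 0.894433·180/π = 51.2472°, L = 16.4591 m.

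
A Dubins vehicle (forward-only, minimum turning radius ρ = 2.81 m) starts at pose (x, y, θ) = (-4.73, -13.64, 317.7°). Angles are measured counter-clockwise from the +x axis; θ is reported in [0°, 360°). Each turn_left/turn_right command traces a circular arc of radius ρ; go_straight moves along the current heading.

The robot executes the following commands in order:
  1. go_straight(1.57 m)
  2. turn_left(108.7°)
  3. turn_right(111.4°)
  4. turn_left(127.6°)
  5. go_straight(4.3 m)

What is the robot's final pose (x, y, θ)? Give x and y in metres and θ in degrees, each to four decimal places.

set_pose: (x, y, θ) = (-4.7300, -13.6400, 317.7000°), ρ = 2.81
go_straight(1.57): x += 1.57·cos θ, y += 1.57·sin θ → (-3.5688, -14.6966, 317.7000°)
turn_left(108.7°): centre at ρ to the left, rotate +108.7° → (0.8974, -13.7432, 426.4000° ≡ 66.4000°)
turn_right(111.4°): centre at ρ to the right, rotate −111.4° → (5.4593, -12.8813, -45.0000° ≡ 315.0000°)
turn_left(127.6°): centre at ρ to the left, rotate +127.6° → (10.2329, -11.2562, 442.6000° ≡ 82.6000°)
go_straight(4.3): x += 4.3·cos θ, y += 4.3·sin θ → (10.7867, -6.9920, 82.6000°)

(10.7867, -6.9920, 82.6000°)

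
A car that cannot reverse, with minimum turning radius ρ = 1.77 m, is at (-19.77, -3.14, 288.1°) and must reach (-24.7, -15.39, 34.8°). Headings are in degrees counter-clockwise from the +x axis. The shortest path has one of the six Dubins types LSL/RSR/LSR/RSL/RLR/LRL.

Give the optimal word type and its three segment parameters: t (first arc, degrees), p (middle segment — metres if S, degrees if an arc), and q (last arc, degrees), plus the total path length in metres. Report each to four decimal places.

RSL: t = 59.2685°, p = 10.5162 m, q = 165.9685°, L = 17.4743 m

Let ψ = atan2(Δy, Δx) = atan2(-12.25, -4.93) = -111.9223° be the start→goal bearing.
Normalize: d = |goal − start| / ρ = 13.204825/1.77 = 7.460353, α = (θ_start − ψ) mod 360° = 40.0223° = 0.698520 rad, β = (θ_goal − ψ) mod 360° = 146.7223° = 2.560787 rad.
Common terms: sin α = 0.643085, cos α = 0.765795, sin β = 0.548698, cos β = -0.836021, cos(α−β) = -0.287361, d² = 55.656867. Work in radians in the unit-radius frame; every candidate has L = ρ·(t + p + q).
LSL: p² = 2 + d² − 2cos(α−β) + 2d(sin α − sin β) = 59.639915; p = √p² = 7.722688; φ = atan2(cos β − cos α, d + sin α − sin β) = -0.208934 rad; t = (φ − α) mod 2π = 5.375731 rad, q = (β − φ) mod 2π = 2.769720 rad → L = 1.77·(5.375731 + 7.722688 + 2.769720) = 1.77·15.868140 = 28.086608 m
RSR: p² = 2 + d² − 2cos(α−β) + 2d(sin β − sin α) = 56.823262; p = √p² = 7.538121; φ = atan2(cos α − cos β, d − sin α + sin β) = 0.214128 rad; t = (α − φ) mod 2π = 0.484392 rad, q = (φ − β) mod 2π = 3.936526 rad → L = 1.77·(0.484392 + 7.538121 + 3.936526) = 1.77·11.959040 = 21.167500 m
LSR: p² = d² − 2 + 2cos(α−β) + 2d(sin α + sin β) = 70.864394; p = √p² = 8.418099; φ = atan2(−cos α − cos β, d + sin α + sin β) − atan2(−2, p) = 0.241375 rad; t = (φ − α) mod 2π = 5.826040 rad, q = (φ − β) mod 2π = 3.963774 rad → L = 1.77·(5.826040 + 8.418099 + 3.963774) = 1.77·18.207913 = 32.228006 m
RSL: p² = d² − 2 + 2cos(α−β) − 2d(sin α + sin β) = 35.299899; p = √p² = 5.941372; φ = atan2(cos α + cos β, d − sin α − sin β) − atan2(2, p) = -0.335910 rad; t = (α − φ) mod 2π = 1.034431 rad, q = (β − φ) mod 2π = 2.896697 rad → L = 1.77·(1.034431 + 5.941372 + 2.896697) = 1.77·9.872500 = 17.474324 m
RLR: c = (6 − d² + 2cos(α−β) + 2d(sin α − sin β))/8 = -6.102908, |c| > 1 → infeasible
LRL: c = (6 − d² + 2cos(α−β) − 2d(sin α − sin β))/8 = -6.454989, |c| > 1 → infeasible
Shortest: RSL with L = 17.474324 m ≈ 17.4743 m
Convert RSL to answer units (arcs ×180/π): t = 1.034431·180/π = 59.2685°, p = ρ·p = 1.77·5.941372 = 10.5162 m, q = 2.896697·180/π = 165.9685°, L = 17.4743 m.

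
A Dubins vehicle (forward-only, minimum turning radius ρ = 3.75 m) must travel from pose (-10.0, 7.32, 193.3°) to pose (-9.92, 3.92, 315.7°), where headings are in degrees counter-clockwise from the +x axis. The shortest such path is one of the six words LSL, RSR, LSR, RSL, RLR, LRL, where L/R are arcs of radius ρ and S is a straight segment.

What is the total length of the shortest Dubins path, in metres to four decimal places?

Let ψ = atan2(Δy, Δx) = atan2(-3.40, 0.08) = -88.6521° be the start→goal bearing.
Normalize: d = |goal − start| / ρ = 3.400941/3.75 = 0.906918, α = (θ_start − ψ) mod 360° = 281.9521° = 4.920993 rad, β = (θ_goal − ψ) mod 360° = 44.3521° = 0.774090 rad.
Common terms: sin α = -0.978321, cos α = 0.207094, sin β = 0.699066, cos β = 0.715057, cos(α−β) = -0.535827, d² = 0.822500. Work in radians in the unit-radius frame; every candidate has L = ρ·(t + p + q).
LSL: p² = 2 + d² − 2cos(α−β) + 2d(sin α − sin β) = 0.851650; p = √p² = 0.922849; φ = atan2(cos β − cos α, d + sin α − sin β) = 2.558714 rad; t = (φ − α) mod 2π = 3.920907 rad, q = (β − φ) mod 2π = 4.498562 rad → L = 3.75·(3.920907 + 0.922849 + 4.498562) = 3.75·9.342317 = 35.033688 m
RSR: p² = 2 + d² − 2cos(α−β) + 2d(sin β − sin α) = 6.936657; p = √p² = 2.633753; φ = atan2(cos α − cos β, d − sin α + sin β) = -0.194083 rad; t = (α − φ) mod 2π = 5.115075 rad, q = (φ − β) mod 2π = 5.315012 rad → L = 3.75·(5.115075 + 2.633753 + 5.315012) = 3.75·13.063841 = 48.989404 m
LSR: p² = d² − 2 + 2cos(α−β) + 2d(sin α + sin β) = -2.755677 < 0 → infeasible
RSL: p² = d² − 2 + 2cos(α−β) − 2d(sin α + sin β) = -1.742631 < 0 → infeasible
RLR: c = (6 − d² + 2cos(α−β) + 2d(sin α − sin β))/8 = 0.132918; p = 2π − arccos c = 4.845701 rad; φ = atan2(cos α − cos β, d − sin α + sin β) = -0.194083 rad; t = (α − φ + p/2) mod 2π = 1.254741 rad, q = (α − β − t + p) mod 2π = 1.454678 rad → L = 3.75·(1.254741 + 4.845701 + 1.454678) = 3.75·7.555120 = 28.331699 m
LRL: c = (6 − d² + 2cos(α−β) − 2d(sin α − sin β))/8 = 0.893544; p = 2π − arccos c = 5.817566 rad; φ = atan2(cos β − cos α, d + sin α − sin β) = 2.558714 rad; t = (φ − α + p/2) mod 2π = 0.546504 rad, q = (β − α − t + p) mod 2π = 1.124159 rad → L = 3.75·(0.546504 + 5.817566 + 1.124159) = 3.75·7.488230 = 28.080863 m
Shortest: LRL with L = 28.080863 m ≈ 28.0809 m

28.0809 m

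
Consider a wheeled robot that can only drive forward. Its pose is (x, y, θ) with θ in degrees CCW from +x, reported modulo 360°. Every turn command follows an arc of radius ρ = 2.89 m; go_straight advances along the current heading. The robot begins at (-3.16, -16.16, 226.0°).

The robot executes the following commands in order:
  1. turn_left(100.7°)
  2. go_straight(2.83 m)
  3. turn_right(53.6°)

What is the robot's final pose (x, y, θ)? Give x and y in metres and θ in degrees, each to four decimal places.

(0.9966, -24.3960, 273.1000°)

set_pose: (x, y, θ) = (-3.1600, -16.1600, 226.0000°), ρ = 2.89
turn_left(100.7°): centre at ρ to the left, rotate +100.7° → (-2.6678, -20.5830, 326.7000°)
go_straight(2.83): x += 2.83·cos θ, y += 2.83·sin θ → (-0.3024, -22.1368, 326.7000°)
turn_right(53.6°): centre at ρ to the right, rotate −53.6° → (0.9966, -24.3960, 273.1000°)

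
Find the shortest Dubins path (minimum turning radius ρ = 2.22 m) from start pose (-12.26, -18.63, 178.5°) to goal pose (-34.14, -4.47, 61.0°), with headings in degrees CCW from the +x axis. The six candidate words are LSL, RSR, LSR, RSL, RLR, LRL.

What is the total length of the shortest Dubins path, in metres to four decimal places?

27.3100 m

Let ψ = atan2(Δy, Δx) = atan2(14.16, -21.88) = 147.0904° be the start→goal bearing.
Normalize: d = |goal − start| / ρ = 26.062233/2.22 = 11.739745, α = (θ_start − ψ) mod 360° = 31.4096° = 0.548201 rad, β = (θ_goal − ψ) mod 360° = 273.9096° = 4.780624 rad.
Common terms: sin α = 0.521152, cos α = 0.853464, sin β = -0.997673, cos β = 0.068182, cos(α−β) = -0.461749, d² = 137.821605. Work in radians in the unit-radius frame; every candidate has L = ρ·(t + p + q).
LSL: p² = 2 + d² − 2cos(α−β) + 2d(sin α − sin β) = 176.406345; p = √p² = 13.281805; φ = atan2(cos β − cos α, d + sin α − sin β) = -0.059159 rad; t = (φ − α) mod 2π = 5.675826 rad, q = (β − φ) mod 2π = 4.839783 rad → L = 2.22·(5.675826 + 13.281805 + 4.839783) = 2.22·23.797414 = 52.830259 m
RSR: p² = 2 + d² − 2cos(α−β) + 2d(sin β − sin α) = 105.083860; p = √p² = 10.251042; φ = atan2(cos α − cos β, d − sin α + sin β) = 0.076680 rad; t = (α − φ) mod 2π = 0.471521 rad, q = (φ − β) mod 2π = 1.579241 rad → L = 2.22·(0.471521 + 10.251042 + 1.579241) = 2.22·12.301804 = 27.310004 m
LSR: p² = d² − 2 + 2cos(α−β) + 2d(sin α + sin β) = 123.709651; p = √p² = 11.122484; φ = atan2(−cos α − cos β, d + sin α + sin β) − atan2(−2, p) = 0.096269 rad; t = (φ − α) mod 2π = 5.831253 rad, q = (φ − β) mod 2π = 1.598830 rad → L = 2.22·(5.831253 + 11.122484 + 1.598830) = 2.22·18.552567 = 41.186699 m
RSL: p² = d² − 2 + 2cos(α−β) − 2d(sin α + sin β) = 146.086565; p = √p² = 12.086628; φ = atan2(cos α + cos β, d − sin α − sin β) − atan2(2, p) = -0.088685 rad; t = (α − φ) mod 2π = 0.636885 rad, q = (β − φ) mod 2π = 4.869309 rad → L = 2.22·(0.636885 + 12.086628 + 4.869309) = 2.22·17.592822 = 39.056064 m
RLR: c = (6 − d² + 2cos(α−β) + 2d(sin α − sin β))/8 = -12.135482, |c| > 1 → infeasible
LRL: c = (6 − d² + 2cos(α−β) − 2d(sin α − sin β))/8 = -21.050793, |c| > 1 → infeasible
Shortest: RSR with L = 27.310004 m ≈ 27.3100 m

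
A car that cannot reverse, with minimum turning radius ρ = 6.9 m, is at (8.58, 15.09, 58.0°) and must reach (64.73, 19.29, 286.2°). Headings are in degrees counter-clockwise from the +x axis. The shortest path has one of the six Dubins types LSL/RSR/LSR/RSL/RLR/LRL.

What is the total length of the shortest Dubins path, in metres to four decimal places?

Let ψ = atan2(Δy, Δx) = atan2(4.20, 56.15) = 4.2777° be the start→goal bearing.
Normalize: d = |goal − start| / ρ = 56.306860/6.9 = 8.160415, α = (θ_start − ψ) mod 360° = 53.7223° = 0.937630 rad, β = (θ_goal − ψ) mod 360° = 281.9223° = 4.920472 rad.
Common terms: sin α = 0.806158, cos α = 0.591700, sin β = -0.978429, cos β = 0.206584, cos(α−β) = -0.666532, d² = 66.592365. Work in radians in the unit-radius frame; every candidate has L = ρ·(t + p + q).
LSL: p² = 2 + d² − 2cos(α−β) + 2d(sin α − sin β) = 99.051370; p = √p² = 9.952455; φ = atan2(cos β − cos α, d + sin α − sin β) = -0.038705 rad; t = (φ − α) mod 2π = 5.306850 rad, q = (β − φ) mod 2π = 4.959177 rad → L = 6.9·(5.306850 + 9.952455 + 4.959177) = 6.9·20.218482 = 139.507527 m
RSR: p² = 2 + d² − 2cos(α−β) + 2d(sin β − sin α) = 40.799490; p = √p² = 6.387448; φ = atan2(cos α − cos β, d − sin α + sin β) = 0.060329 rad; t = (α − φ) mod 2π = 0.877301 rad, q = (φ − β) mod 2π = 1.423043 rad → L = 6.9·(0.877301 + 6.387448 + 1.423043) = 6.9·8.687792 = 59.945763 m
LSR: p² = d² − 2 + 2cos(α−β) + 2d(sin α + sin β) = 60.447702; p = √p² = 7.774812; φ = atan2(−cos α − cos β, d + sin α + sin β) − atan2(−2, p) = 0.152179 rad; t = (φ − α) mod 2π = 5.497734 rad, q = (φ − β) mod 2π = 1.514893 rad → L = 6.9·(5.497734 + 7.774812 + 1.514893) = 6.9·14.787439 = 102.033326 m
RSL: p² = d² − 2 + 2cos(α−β) − 2d(sin α + sin β) = 66.070898; p = √p² = 8.128401; φ = atan2(cos α + cos β, d − sin α − sin β) − atan2(2, p) = -0.145748 rad; t = (α − φ) mod 2π = 1.083379 rad, q = (β − φ) mod 2π = 5.066220 rad → L = 6.9·(1.083379 + 8.128401 + 5.066220) = 6.9·14.277999 = 98.518196 m
RLR: c = (6 − d² + 2cos(α−β) + 2d(sin α − sin β))/8 = -4.099936, |c| > 1 → infeasible
LRL: c = (6 − d² + 2cos(α−β) − 2d(sin α − sin β))/8 = -11.381421, |c| > 1 → infeasible
Shortest: RSR with L = 59.945763 m ≈ 59.9458 m

59.9458 m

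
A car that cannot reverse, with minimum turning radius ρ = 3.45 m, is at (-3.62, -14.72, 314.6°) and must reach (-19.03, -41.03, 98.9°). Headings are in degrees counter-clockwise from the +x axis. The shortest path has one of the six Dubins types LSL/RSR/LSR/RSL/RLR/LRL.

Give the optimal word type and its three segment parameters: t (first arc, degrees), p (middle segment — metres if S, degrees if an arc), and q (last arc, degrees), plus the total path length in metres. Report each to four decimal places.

RSR: t = 66.8306°, p = 25.2291 m, q = 148.8694°, L = 38.2173 m

Let ψ = atan2(Δy, Δx) = atan2(-26.31, -15.41) = -120.3579° be the start→goal bearing.
Normalize: d = |goal − start| / ρ = 30.490723/3.45 = 8.837891, α = (θ_start − ψ) mod 360° = 74.9579° = 1.308262 rad, β = (θ_goal − ψ) mod 360° = 219.2579° = 3.826772 rad.
Common terms: sin α = 0.965735, cos α = 0.259529, sin β = -0.632812, cos β = -0.774306, cos(α−β) = -0.812084, d² = 78.108313. Work in radians in the unit-radius frame; every candidate has L = ρ·(t + p + q).
LSL: p² = 2 + d² − 2cos(α−β) + 2d(sin α − sin β) = 109.988051; p = √p² = 10.487519; φ = atan2(cos β − cos α, d + sin α − sin β) = -0.098738 rad; t = (φ − α) mod 2π = 4.876185 rad, q = (β − φ) mod 2π = 3.925510 rad → L = 3.45·(4.876185 + 10.487519 + 3.925510) = 3.45·19.289214 = 66.547789 m
RSR: p² = 2 + d² − 2cos(α−β) + 2d(sin β − sin α) = 53.476909; p = √p² = 7.312791; φ = atan2(cos α − cos β, d − sin α + sin β) = 0.141849 rad; t = (α − φ) mod 2π = 1.166413 rad, q = (φ − β) mod 2π = 2.598262 rad → L = 3.45·(1.166413 + 7.312791 + 2.598262) = 3.45·11.077466 = 38.217258 m
LSR: p² = d² − 2 + 2cos(α−β) + 2d(sin α + sin β) = 80.368828; p = √p² = 8.964866; φ = atan2(−cos α − cos β, d + sin α + sin β) − atan2(−2, p) = 0.275572 rad; t = (φ − α) mod 2π = 5.250495 rad, q = (φ − β) mod 2π = 2.731985 rad → L = 3.45·(5.250495 + 8.964866 + 2.731985) = 3.45·16.947347 = 58.468347 m
RSL: p² = d² − 2 + 2cos(α−β) − 2d(sin α + sin β) = 68.599464; p = √p² = 8.282479; φ = atan2(cos α + cos β, d − sin α − sin β) − atan2(2, p) = -0.297391 rad; t = (α − φ) mod 2π = 1.605653 rad, q = (β − φ) mod 2π = 4.124163 rad → L = 3.45·(1.605653 + 8.282479 + 4.124163) = 3.45·14.012295 = 48.342416 m
RLR: c = (6 − d² + 2cos(α−β) + 2d(sin α − sin β))/8 = -5.684614, |c| > 1 → infeasible
LRL: c = (6 − d² + 2cos(α−β) − 2d(sin α − sin β))/8 = -12.748506, |c| > 1 → infeasible
Shortest: RSR with L = 38.217258 m ≈ 38.2173 m
Convert RSR to answer units (arcs ×180/π): t = 1.166413·180/π = 66.8306°, p = ρ·p = 3.45·7.312791 = 25.2291 m, q = 2.598262·180/π = 148.8694°, L = 38.2173 m.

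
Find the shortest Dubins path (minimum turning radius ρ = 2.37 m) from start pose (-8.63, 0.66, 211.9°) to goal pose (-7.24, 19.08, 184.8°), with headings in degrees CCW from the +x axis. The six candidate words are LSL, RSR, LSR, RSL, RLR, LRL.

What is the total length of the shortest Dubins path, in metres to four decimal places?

Let ψ = atan2(Δy, Δx) = atan2(18.42, 1.39) = 85.6846° be the start→goal bearing.
Normalize: d = |goal − start| / ρ = 18.472371/2.37 = 7.794249, α = (θ_start − ψ) mod 360° = 126.2154° = 2.202875 rad, β = (θ_goal − ψ) mod 360° = 99.1154° = 1.729891 rad.
Common terms: sin α = 0.806801, cos α = -0.590823, sin β = 0.987371, cos β = -0.158424, cos(α−β) = 0.890213, d² = 60.750325. Work in radians in the unit-radius frame; every candidate has L = ρ·(t + p + q).
LSL: p² = 2 + d² − 2cos(α−β) + 2d(sin α − sin β) = 58.155083; p = √p² = 7.625948; φ = atan2(cos β − cos α, d + sin α − sin β) = 0.056731 rad; t = (φ − α) mod 2π = 4.137042 rad, q = (β − φ) mod 2π = 1.673159 rad → L = 2.37·(4.137042 + 7.625948 + 1.673159) = 2.37·13.436149 = 31.843673 m
RSR: p² = 2 + d² − 2cos(α−β) + 2d(sin β − sin α) = 63.784715; p = √p² = 7.986533; φ = atan2(cos α − cos β, d − sin α + sin β) = -0.054167 rad; t = (α − φ) mod 2π = 2.257043 rad, q = (φ − β) mod 2π = 4.499127 rad → L = 2.37·(2.257043 + 7.986533 + 4.499127) = 2.37·14.742703 = 34.940206 m
LSR: p² = d² − 2 + 2cos(α−β) + 2d(sin α + sin β) = 88.499202; p = √p² = 9.407401; φ = atan2(−cos α − cos β, d + sin α + sin β) − atan2(−2, p) = 0.287462 rad; t = (φ − α) mod 2π = 4.367772 rad, q = (φ − β) mod 2π = 4.840757 rad → L = 2.37·(4.367772 + 9.407401 + 4.840757) = 2.37·18.615930 = 44.119755 m
RSL: p² = d² − 2 + 2cos(α−β) − 2d(sin α + sin β) = 32.562299; p = √p² = 5.706338; φ = atan2(cos α + cos β, d − sin α − sin β) − atan2(2, p) = -0.461339 rad; t = (α − φ) mod 2π = 2.664214 rad, q = (β − φ) mod 2π = 2.191230 rad → L = 2.37·(2.664214 + 5.706338 + 2.191230) = 2.37·10.561782 = 25.031424 m
RLR: c = (6 − d² + 2cos(α−β) + 2d(sin α − sin β))/8 = -6.973089, |c| > 1 → infeasible
LRL: c = (6 − d² + 2cos(α−β) − 2d(sin α − sin β))/8 = -6.269385, |c| > 1 → infeasible
Shortest: RSL with L = 25.031424 m ≈ 25.0314 m

25.0314 m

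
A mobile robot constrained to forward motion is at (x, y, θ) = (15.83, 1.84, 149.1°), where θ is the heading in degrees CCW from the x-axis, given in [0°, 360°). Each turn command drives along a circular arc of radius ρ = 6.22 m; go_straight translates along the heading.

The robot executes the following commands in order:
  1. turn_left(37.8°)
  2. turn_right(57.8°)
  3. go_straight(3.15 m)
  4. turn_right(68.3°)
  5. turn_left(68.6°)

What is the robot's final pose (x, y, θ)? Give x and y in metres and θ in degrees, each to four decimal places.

set_pose: (x, y, θ) = (15.8300, 1.8400, 149.1000°), ρ = 6.22
turn_left(37.8°): centre at ρ to the left, rotate +37.8° → (11.8885, 2.6778, 186.9000°)
turn_right(57.8°): centre at ρ to the right, rotate −57.8° → (6.3143, 4.9299, 129.1000°)
go_straight(3.15): x += 3.15·cos θ, y += 3.15·sin θ → (4.3276, 7.3745, 129.1000°)
turn_right(68.3°): centre at ρ to the right, rotate −68.3° → (3.7251, 14.3318, 60.8000°)
turn_left(68.6°): centre at ρ to the left, rotate +68.6° → (3.1019, 21.3143, 129.4000°)

(3.1019, 21.3143, 129.4000°)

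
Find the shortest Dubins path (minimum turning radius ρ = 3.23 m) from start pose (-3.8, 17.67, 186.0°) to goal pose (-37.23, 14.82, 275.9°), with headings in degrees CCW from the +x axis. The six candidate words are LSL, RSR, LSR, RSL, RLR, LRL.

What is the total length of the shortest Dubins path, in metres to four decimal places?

Let ψ = atan2(Δy, Δx) = atan2(-2.85, -33.43) = -175.1272° be the start→goal bearing.
Normalize: d = |goal − start| / ρ = 33.551265/3.23 = 10.387389, α = (θ_start − ψ) mod 360° = 1.1272° = 0.019673 rad, β = (θ_goal − ψ) mod 360° = 91.0272° = 1.588724 rad.
Common terms: sin α = 0.019671, cos α = 0.999807, sin β = 0.999839, cos β = -0.017926, cos(α−β) = 0.001745, d² = 107.897842. Work in radians in the unit-radius frame; every candidate has L = ρ·(t + p + q).
LSL: p² = 2 + d² − 2cos(α−β) + 2d(sin α − sin β) = 89.531581; p = √p² = 9.462113; φ = atan2(cos β − cos α, d + sin α − sin β) = -0.107767 rad; t = (φ − α) mod 2π = 6.155745 rad, q = (β − φ) mod 2π = 1.696491 rad → L = 3.23·(6.155745 + 9.462113 + 1.696491) = 3.23·17.314349 = 55.925348 m
RSR: p² = 2 + d² − 2cos(α−β) + 2d(sin β − sin α) = 130.257123; p = √p² = 11.413024; φ = atan2(cos α − cos β, d − sin α + sin β) = 0.089292 rad; t = (α − φ) mod 2π = 6.213566 rad, q = (φ − β) mod 2π = 4.783753 rad → L = 3.23·(6.213566 + 11.413024 + 4.783753) = 3.23·22.410344 = 72.385411 m
LSR: p² = d² − 2 + 2cos(α−β) + 2d(sin α + sin β) = 127.081440; p = √p² = 11.273040; φ = atan2(−cos α − cos β, d + sin α + sin β) − atan2(−2, p) = 0.089721 rad; t = (φ − α) mod 2π = 0.070049 rad, q = (φ − β) mod 2π = 4.784183 rad → L = 3.23·(0.070049 + 11.273040 + 4.784183) = 3.23·16.127272 = 52.091089 m
RSL: p² = d² − 2 + 2cos(α−β) − 2d(sin α + sin β) = 84.721226; p = √p² = 9.204413; φ = atan2(cos α + cos β, d − sin α − sin β) − atan2(2, p) = -0.109529 rad; t = (α − φ) mod 2π = 0.129202 rad, q = (β − φ) mod 2π = 1.698253 rad → L = 3.23·(0.129202 + 9.204413 + 1.698253) = 3.23·11.031868 = 35.632932 m
RLR: c = (6 − d² + 2cos(α−β) + 2d(sin α − sin β))/8 = -15.282140, |c| > 1 → infeasible
LRL: c = (6 − d² + 2cos(α−β) − 2d(sin α − sin β))/8 = -10.191448, |c| > 1 → infeasible
Shortest: RSL with L = 35.632932 m ≈ 35.6329 m

35.6329 m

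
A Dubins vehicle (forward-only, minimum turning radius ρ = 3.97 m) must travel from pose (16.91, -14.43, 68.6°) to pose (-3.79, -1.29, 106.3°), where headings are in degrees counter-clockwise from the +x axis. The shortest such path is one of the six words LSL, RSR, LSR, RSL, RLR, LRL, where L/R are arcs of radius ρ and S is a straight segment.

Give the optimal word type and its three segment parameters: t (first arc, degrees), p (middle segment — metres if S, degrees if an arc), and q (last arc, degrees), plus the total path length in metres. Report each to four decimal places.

LSR: t = 92.8390°, p = 16.5833 m, q = 55.1390°, L = 26.8366 m

Let ψ = atan2(Δy, Δx) = atan2(13.14, -20.70) = 147.5933° be the start→goal bearing.
Normalize: d = |goal − start| / ρ = 24.518352/3.97 = 6.175907, α = (θ_start − ψ) mod 360° = 281.0067° = 4.904492 rad, β = (θ_goal − ψ) mod 360° = 318.7067° = 5.562481 rad.
Common terms: sin α = -0.981605, cos α = 0.190923, sin β = -0.659914, cos β = 0.751341, cos(α−β) = 0.791224, d² = 38.141832. Work in radians in the unit-radius frame; every candidate has L = ρ·(t + p + q).
LSL: p² = 2 + d² − 2cos(α−β) + 2d(sin α − sin β) = 34.585920; p = √p² = 5.880980; φ = atan2(cos β − cos α, d + sin α − sin β) = 0.095438 rad; t = (φ − α) mod 2π = 1.474132 rad, q = (β − φ) mod 2π = 5.467043 rad → L = 3.97·(1.474132 + 5.880980 + 5.467043) = 3.97·12.822154 = 50.903951 m
RSR: p² = 2 + d² − 2cos(α−β) + 2d(sin β − sin α) = 42.532850; p = √p² = 6.521721; φ = atan2(cos α − cos β, d − sin α + sin β) = -0.086037 rad; t = (α − φ) mod 2π = 4.990529 rad, q = (φ − β) mod 2π = 0.634668 rad → L = 3.97·(4.990529 + 6.521721 + 0.634668) = 3.97·12.146918 = 48.223263 m
LSR: p² = d² − 2 + 2cos(α−β) + 2d(sin α + sin β) = 17.448538; p = √p² = 4.177145; φ = atan2(−cos α − cos β, d + sin α + sin β) − atan2(−2, p) = 0.241653 rad; t = (φ − α) mod 2π = 1.620347 rad, q = (φ − β) mod 2π = 0.962357 rad → L = 3.97·(1.620347 + 4.177145 + 0.962357) = 3.97·6.759849 = 26.836600 m
RSL: p² = d² − 2 + 2cos(α−β) − 2d(sin α + sin β) = 58.000020; p = √p² = 7.615774; φ = atan2(cos α + cos β, d − sin α − sin β) − atan2(2, p) = -0.136859 rad; t = (α − φ) mod 2π = 5.041350 rad, q = (β − φ) mod 2π = 5.699339 rad → L = 3.97·(5.041350 + 7.615774 + 5.699339) = 3.97·18.356464 = 72.875163 m
RLR: c = (6 − d² + 2cos(α−β) + 2d(sin α − sin β))/8 = -4.316606, |c| > 1 → infeasible
LRL: c = (6 − d² + 2cos(α−β) − 2d(sin α − sin β))/8 = -3.323240, |c| > 1 → infeasible
Shortest: LSR with L = 26.836600 m ≈ 26.8366 m
Convert LSR to answer units (arcs ×180/π): t = 1.620347·180/π = 92.8390°, p = ρ·p = 3.97·4.177145 = 16.5833 m, q = 0.962357·180/π = 55.1390°, L = 26.8366 m.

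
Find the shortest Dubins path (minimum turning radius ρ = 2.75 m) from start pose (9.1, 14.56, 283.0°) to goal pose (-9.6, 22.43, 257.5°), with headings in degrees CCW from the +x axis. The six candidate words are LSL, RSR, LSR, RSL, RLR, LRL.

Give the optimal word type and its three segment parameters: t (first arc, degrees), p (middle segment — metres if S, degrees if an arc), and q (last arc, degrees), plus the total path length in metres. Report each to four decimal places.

RSL: t = 154.4096°, p = 14.4878 m, q = 128.9096°, L = 28.0861 m

Let ψ = atan2(Δy, Δx) = atan2(7.87, -18.70) = 157.1759° be the start→goal bearing.
Normalize: d = |goal − start| / ρ = 20.288590/2.75 = 7.377669, α = (θ_start − ψ) mod 360° = 125.8241° = 2.196044 rad, β = (θ_goal − ψ) mod 360° = 100.3241° = 1.750985 rad.
Common terms: sin α = 0.810818, cos α = -0.585298, sin β = 0.983810, cos β = -0.179215, cos(α−β) = 0.902585, d² = 54.430003. Work in radians in the unit-radius frame; every candidate has L = ρ·(t + p + q).
LSL: p² = 2 + d² − 2cos(α−β) + 2d(sin α − sin β) = 52.072280; p = √p² = 7.216113; φ = atan2(cos β − cos α, d + sin α − sin β) = 0.056304 rad; t = (φ − α) mod 2π = 4.143445 rad, q = (β − φ) mod 2π = 1.694681 rad → L = 2.75·(4.143445 + 7.216113 + 1.694681) = 2.75·13.054239 = 35.899157 m
RSR: p² = 2 + d² − 2cos(α−β) + 2d(sin β − sin α) = 57.177385; p = √p² = 7.561573; φ = atan2(cos α − cos β, d − sin α + sin β) = -0.053729 rad; t = (α − φ) mod 2π = 2.249774 rad, q = (φ − β) mod 2π = 4.478471 rad → L = 2.75·(2.249774 + 7.561573 + 4.478471) = 2.75·14.289817 = 39.296997 m
LSR: p² = d² − 2 + 2cos(α−β) + 2d(sin α + sin β) = 80.715516; p = √p² = 8.984181; φ = atan2(−cos α − cos β, d + sin α + sin β) − atan2(−2, p) = 0.302200 rad; t = (φ − α) mod 2π = 4.389341 rad, q = (φ − β) mod 2π = 4.834400 rad → L = 2.75·(4.389341 + 8.984181 + 4.834400) = 2.75·18.207922 = 50.071786 m
RSL: p² = d² − 2 + 2cos(α−β) − 2d(sin α + sin β) = 27.754832; p = √p² = 5.268285; φ = atan2(cos α + cos β, d − sin α − sin β) − atan2(2, p) = -0.498912 rad; t = (α − φ) mod 2π = 2.694957 rad, q = (β − φ) mod 2π = 2.249898 rad → L = 2.75·(2.694957 + 5.268285 + 2.249898) = 2.75·10.213140 = 28.086134 m
RLR: c = (6 − d² + 2cos(α−β) + 2d(sin α − sin β))/8 = -6.147173, |c| > 1 → infeasible
LRL: c = (6 − d² + 2cos(α−β) − 2d(sin α − sin β))/8 = -5.509035, |c| > 1 → infeasible
Shortest: RSL with L = 28.086134 m ≈ 28.0861 m
Convert RSL to answer units (arcs ×180/π): t = 2.694957·180/π = 154.4096°, p = ρ·p = 2.75·5.268285 = 14.4878 m, q = 2.249898·180/π = 128.9096°, L = 28.0861 m.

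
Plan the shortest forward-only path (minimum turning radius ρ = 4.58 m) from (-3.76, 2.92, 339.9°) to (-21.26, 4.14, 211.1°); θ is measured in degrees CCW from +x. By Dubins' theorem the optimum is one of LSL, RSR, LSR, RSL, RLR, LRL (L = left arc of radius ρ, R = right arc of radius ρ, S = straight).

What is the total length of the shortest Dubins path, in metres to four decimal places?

Let ψ = atan2(Δy, Δx) = atan2(1.22, -17.50) = 176.0121° be the start→goal bearing.
Normalize: d = |goal − start| / ρ = 17.542474/4.58 = 3.830235, α = (θ_start − ψ) mod 360° = 163.8879° = 2.860383 rad, β = (θ_goal − ψ) mod 360° = 35.0879° = 0.612399 rad.
Common terms: sin α = 0.277518, cos α = -0.960720, sin β = 0.574832, cos β = 0.818271, cos(α−β) = -0.626604, d² = 14.670697. Work in radians in the unit-radius frame; every candidate has L = ρ·(t + p + q).
LSL: p² = 2 + d² − 2cos(α−β) + 2d(sin α − sin β) = 15.646337; p = √p² = 3.955545; φ = atan2(cos β − cos α, d + sin α − sin β) = 0.466481 rad; t = (φ − α) mod 2π = 3.889283 rad, q = (β − φ) mod 2π = 0.145918 rad → L = 4.58·(3.889283 + 3.955545 + 0.145918) = 4.58·7.990746 = 36.597618 m
RSR: p² = 2 + d² − 2cos(α−β) + 2d(sin β − sin α) = 20.201472; p = √p² = 4.494605; φ = atan2(cos α − cos β, d − sin α + sin β) = -0.406945 rad; t = (α − φ) mod 2π = 3.267329 rad, q = (φ − β) mod 2π = 5.263841 rad → L = 4.58·(3.267329 + 4.494605 + 5.263841) = 4.58·13.025774 = 59.658045 m
LSR: p² = d² − 2 + 2cos(α−β) + 2d(sin α + sin β) = 17.946890; p = √p² = 4.236377; φ = atan2(−cos α − cos β, d + sin α + sin β) − atan2(−2, p) = 0.471492 rad; t = (φ − α) mod 2π = 3.894295 rad, q = (φ − β) mod 2π = 6.142279 rad → L = 4.58·(3.894295 + 4.236377 + 6.142279) = 4.58·14.272950 = 65.370112 m
RSL: p² = d² − 2 + 2cos(α−β) − 2d(sin α + sin β) = 4.888088; p = √p² = 2.210902; φ = atan2(cos α + cos β, d − sin α − sin β) − atan2(2, p) = -0.783154 rad; t = (α − φ) mod 2π = 3.643538 rad, q = (β − φ) mod 2π = 1.395554 rad → L = 4.58·(3.643538 + 2.210902 + 1.395554) = 4.58·7.249993 = 33.204969 m
RLR: c = (6 − d² + 2cos(α−β) + 2d(sin α − sin β))/8 = -1.525184, |c| > 1 → infeasible
LRL: c = (6 − d² + 2cos(α−β) − 2d(sin α − sin β))/8 = -0.955792; p = 2π − arccos c = 3.440047 rad; φ = atan2(cos β − cos α, d + sin α − sin β) = 0.466481 rad; t = (φ − α + p/2) mod 2π = 5.609307 rad, q = (β − α − t + p) mod 2π = 1.865941 rad → L = 4.58·(5.609307 + 3.440047 + 1.865941) = 4.58·10.915295 = 49.992053 m
Shortest: RSL with L = 33.204969 m ≈ 33.2050 m

33.2050 m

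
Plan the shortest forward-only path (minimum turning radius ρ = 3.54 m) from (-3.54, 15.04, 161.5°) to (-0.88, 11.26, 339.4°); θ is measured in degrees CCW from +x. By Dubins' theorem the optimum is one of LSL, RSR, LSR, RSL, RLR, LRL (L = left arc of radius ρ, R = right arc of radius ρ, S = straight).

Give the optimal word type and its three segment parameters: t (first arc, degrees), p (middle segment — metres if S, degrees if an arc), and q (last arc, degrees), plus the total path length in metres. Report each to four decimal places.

Let ψ = atan2(Δy, Δx) = atan2(-3.78, 2.66) = -54.8658° be the start→goal bearing.
Normalize: d = |goal − start| / ρ = 4.622121/3.54 = 1.305684, α = (θ_start − ψ) mod 360° = 216.3658° = 3.776296 rad, β = (θ_goal − ψ) mod 360° = 34.2658° = 0.598051 rad.
Common terms: sin α = -0.592938, cos α = -0.805248, sin β = 0.563033, cos β = 0.826434, cos(α−β) = -0.999328, d² = 1.704810. Work in radians in the unit-radius frame; every candidate has L = ρ·(t + p + q).
LSL: p² = 2 + d² − 2cos(α−β) + 2d(sin α − sin β) = 2.684801; p = √p² = 1.638536; φ = atan2(cos β − cos α, d + sin α − sin β) = 1.479299 rad; t = (φ − α) mod 2π = 3.986189 rad, q = (β − φ) mod 2π = 5.401937 rad → L = 3.54·(3.986189 + 1.638536 + 5.401937) = 3.54·11.026662 = 39.034384 m
RSR: p² = 2 + d² − 2cos(α−β) + 2d(sin β − sin α) = 8.722133; p = √p² = 2.953326; φ = atan2(cos α − cos β, d − sin α + sin β) = -0.585348 rad; t = (α − φ) mod 2π = 4.361644 rad, q = (φ − β) mod 2π = 5.099786 rad → L = 3.54·(4.361644 + 2.953326 + 5.099786) = 3.54·12.414756 = 43.948235 m
LSR: p² = d² − 2 + 2cos(α−β) + 2d(sin α + sin β) = -2.371941 < 0 → infeasible
RSL: p² = d² − 2 + 2cos(α−β) − 2d(sin α + sin β) = -2.215752 < 0 → infeasible
RLR: c = (6 − d² + 2cos(α−β) + 2d(sin α − sin β))/8 = -0.090267; p = 2π − arccos c = 4.621999 rad; φ = atan2(cos α − cos β, d − sin α + sin β) = -0.585348 rad; t = (α − φ + p/2) mod 2π = 0.389458 rad, q = (α − β − t + p) mod 2π = 1.127600 rad → L = 3.54·(0.389458 + 4.621999 + 1.127600) = 3.54·6.139058 = 21.732265 m
LRL: c = (6 − d² + 2cos(α−β) − 2d(sin α − sin β))/8 = 0.664400; p = 2π − arccos c = 5.439080 rad; φ = atan2(cos β − cos α, d + sin α − sin β) = 1.479299 rad; t = (φ − α + p/2) mod 2π = 0.422543 rad, q = (β − α − t + p) mod 2π = 1.838292 rad → L = 3.54·(0.422543 + 5.439080 + 1.838292) = 3.54·7.699915 = 27.257698 m
Shortest: RLR with L = 21.732265 m ≈ 21.7323 m
Convert RLR to answer units (arcs ×180/π): t = 0.389458·180/π = 22.3143°, p = 4.621999·180/π = 264.8211°, q = 1.127600·180/π = 64.6067°, L = 21.7323 m.

RLR: t = 22.3143°, p = 264.8211°, q = 64.6067°, L = 21.7323 m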